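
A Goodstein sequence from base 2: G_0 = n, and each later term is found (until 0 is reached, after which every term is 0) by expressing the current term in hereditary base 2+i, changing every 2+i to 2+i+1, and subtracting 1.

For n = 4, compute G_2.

(0) 4|_2 = 2^2 ↦ 3^3|_3 = 27 ⇒ 26
(1) 26|_3 = 2·3^2 + 2·3 + 2 ↦ 2·4^2 + 2·4 + 2|_4 = 42 ⇒ 41
(2) 41|_4 = 2·4^2 + 2·4 + 1 ↦ 2·5^2 + 2·5 + 1|_5 = 61 ⇒ 60

41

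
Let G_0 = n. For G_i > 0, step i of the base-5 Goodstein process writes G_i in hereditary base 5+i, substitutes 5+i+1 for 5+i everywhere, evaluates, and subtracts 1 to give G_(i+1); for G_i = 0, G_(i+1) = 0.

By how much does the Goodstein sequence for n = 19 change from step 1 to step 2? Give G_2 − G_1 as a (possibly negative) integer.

i=0: 19 = 3·5 + 4 (b=5); 5→6: 3·6 + 4 = 22; 22−1 = 21
i=1: 21 = 3·6 + 3 (b=6); 6→7: 3·7 + 3 = 24; 24−1 = 23

2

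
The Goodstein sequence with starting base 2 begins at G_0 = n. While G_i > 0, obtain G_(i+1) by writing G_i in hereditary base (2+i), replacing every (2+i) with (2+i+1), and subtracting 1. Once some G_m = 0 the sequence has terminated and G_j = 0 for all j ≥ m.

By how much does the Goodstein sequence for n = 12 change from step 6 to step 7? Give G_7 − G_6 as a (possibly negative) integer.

step 0: 12 = 2^(2 + 1) + 2^2; sub 3 for 2: 3^(3 + 1) + 3^3; = 108; G_1 = 108−1 = 107
step 1: 107 = 3^(3 + 1) + 2·3^2 + 2·3 + 2; sub 4 for 3: 4^(4 + 1) + 2·4^2 + 2·4 + 2; = 1066; G_2 = 1066−1 = 1065
step 2: 1065 = 4^(4 + 1) + 2·4^2 + 2·4 + 1; sub 5 for 4: 5^(5 + 1) + 2·5^2 + 2·5 + 1; = 15686; G_3 = 15686−1 = 15685
step 3: 15685 = 5^(5 + 1) + 2·5^2 + 2·5; sub 6 for 5: 6^(6 + 1) + 2·6^2 + 2·6; = 280020; G_4 = 280020−1 = 280019
step 4: 280019 = 6^(6 + 1) + 2·6^2 + 6 + 5; sub 7 for 6: 7^(7 + 1) + 2·7^2 + 7 + 5; = 5764911; G_5 = 5764911−1 = 5764910
step 5: 5764910 = 7^(7 + 1) + 2·7^2 + 7 + 4; sub 8 for 7: 8^(8 + 1) + 2·8^2 + 8 + 4; = 134217868; G_6 = 134217868−1 = 134217867
step 6: 134217867 = 8^(8 + 1) + 2·8^2 + 8 + 3; sub 9 for 8: 9^(9 + 1) + 2·9^2 + 9 + 3; = 3486784575; G_7 = 3486784575−1 = 3486784574

3352566707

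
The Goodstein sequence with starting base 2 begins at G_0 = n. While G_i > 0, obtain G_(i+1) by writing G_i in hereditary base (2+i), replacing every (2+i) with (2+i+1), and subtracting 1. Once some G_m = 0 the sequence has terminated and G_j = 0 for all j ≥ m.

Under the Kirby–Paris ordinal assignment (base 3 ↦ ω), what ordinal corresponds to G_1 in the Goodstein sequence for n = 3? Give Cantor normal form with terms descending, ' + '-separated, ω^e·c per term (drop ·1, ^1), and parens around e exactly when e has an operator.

[0] 3 ≡ 2 + 1 (base 2). Lift 3: 4. −1: 3.
[1] 3 ≡ 3 (base 3). Lift 4: 4. −1: 3.

ω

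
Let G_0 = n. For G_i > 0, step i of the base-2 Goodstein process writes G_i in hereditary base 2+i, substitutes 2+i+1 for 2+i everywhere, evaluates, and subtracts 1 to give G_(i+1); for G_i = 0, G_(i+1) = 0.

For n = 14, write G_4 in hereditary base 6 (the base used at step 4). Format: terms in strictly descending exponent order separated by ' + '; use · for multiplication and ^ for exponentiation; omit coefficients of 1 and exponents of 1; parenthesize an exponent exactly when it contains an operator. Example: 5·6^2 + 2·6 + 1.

i=0: 14 = 2^(2 + 1) + 2^2 + 2 (b=2); 2→3: 3^(3 + 1) + 3^3 + 3 = 111; 111−1 = 110
i=1: 110 = 3^(3 + 1) + 3^3 + 2 (b=3); 3→4: 4^(4 + 1) + 4^4 + 2 = 1282; 1282−1 = 1281
i=2: 1281 = 4^(4 + 1) + 4^4 + 1 (b=4); 4→5: 5^(5 + 1) + 5^5 + 1 = 18751; 18751−1 = 18750
i=3: 18750 = 5^(5 + 1) + 5^5 (b=5); 5→6: 6^(6 + 1) + 6^6 = 326592; 326592−1 = 326591
i=4: 326591 = 6^(6 + 1) + 5·6^5 + 5·6^4 + 5·6^3 + 5·6^2 + 5·6 + 5 (b=6); 6→7: 7^(7 + 1) + 5·7^5 + 5·7^4 + 5·7^3 + 5·7^2 + 5·7 + 5 = 5862841; 5862841−1 = 5862840

6^(6 + 1) + 5·6^5 + 5·6^4 + 5·6^3 + 5·6^2 + 5·6 + 5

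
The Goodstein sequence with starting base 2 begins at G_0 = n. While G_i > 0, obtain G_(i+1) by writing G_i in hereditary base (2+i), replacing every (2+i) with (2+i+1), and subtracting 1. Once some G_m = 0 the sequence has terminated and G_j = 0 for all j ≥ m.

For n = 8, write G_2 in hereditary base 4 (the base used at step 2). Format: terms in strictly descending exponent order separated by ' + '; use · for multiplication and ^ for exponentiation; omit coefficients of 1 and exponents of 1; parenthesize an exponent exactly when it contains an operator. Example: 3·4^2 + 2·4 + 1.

2·4^4 + 2·4^2 + 2·4 + 1

G_0 = 8. HB_2(8) = 2^(2 + 1). Bump = 81. G_1 = 80.
G_1 = 80. HB_3(80) = 2·3^3 + 2·3^2 + 2·3 + 2. Bump = 554. G_2 = 553.
G_2 = 553. HB_4(553) = 2·4^4 + 2·4^2 + 2·4 + 1. Bump = 6311. G_3 = 6310.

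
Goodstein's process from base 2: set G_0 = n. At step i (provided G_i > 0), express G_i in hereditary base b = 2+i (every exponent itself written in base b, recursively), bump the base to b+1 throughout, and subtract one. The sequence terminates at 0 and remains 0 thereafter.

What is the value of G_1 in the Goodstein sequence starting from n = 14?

110

14 —HB2→ 2^(2 + 1) + 2^2 + 2 —bump→ 3^(3 + 1) + 3^3 + 3 = 111 —(−1)→ 110
110 —HB3→ 3^(3 + 1) + 3^3 + 2 —bump→ 4^(4 + 1) + 4^4 + 2 = 1282 —(−1)→ 1281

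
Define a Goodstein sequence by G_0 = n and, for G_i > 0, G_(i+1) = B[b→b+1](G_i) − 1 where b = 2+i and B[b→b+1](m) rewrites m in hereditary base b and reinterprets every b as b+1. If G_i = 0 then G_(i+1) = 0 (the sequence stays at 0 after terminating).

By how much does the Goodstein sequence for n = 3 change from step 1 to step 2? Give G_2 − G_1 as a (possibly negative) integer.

0

base 2: 3 = 2 + 1; at 3: 3 + 1 = 4; next = 3
base 3: 3 = 3; at 4: 4 = 4; next = 3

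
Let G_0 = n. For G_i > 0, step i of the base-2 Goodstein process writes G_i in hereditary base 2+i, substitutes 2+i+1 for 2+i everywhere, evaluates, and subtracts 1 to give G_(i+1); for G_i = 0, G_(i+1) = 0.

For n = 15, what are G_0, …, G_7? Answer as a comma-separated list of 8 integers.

G_0=15  [base 2] 2^(2 + 1) + 2^2 + 2 + 1  →[2↦3]→  3^(3 + 1) + 3^3 + 3 + 1 = 112  −1 ⇒ G_1=111
G_1=111  [base 3] 3^(3 + 1) + 3^3 + 3  →[3↦4]→  4^(4 + 1) + 4^4 + 4 = 1284  −1 ⇒ G_2=1283
G_2=1283  [base 4] 4^(4 + 1) + 4^4 + 3  →[4↦5]→  5^(5 + 1) + 5^5 + 3 = 18753  −1 ⇒ G_3=18752
G_3=18752  [base 5] 5^(5 + 1) + 5^5 + 2  →[5↦6]→  6^(6 + 1) + 6^6 + 2 = 326594  −1 ⇒ G_4=326593
G_4=326593  [base 6] 6^(6 + 1) + 6^6 + 1  →[6↦7]→  7^(7 + 1) + 7^7 + 1 = 6588345  −1 ⇒ G_5=6588344
G_5=6588344  [base 7] 7^(7 + 1) + 7^7  →[7↦8]→  8^(8 + 1) + 8^8 = 150994944  −1 ⇒ G_6=150994943
G_6=150994943  [base 8] 8^(8 + 1) + 7·8^7 + 7·8^6 + 7·8^5 + 7·8^4 + 7·8^3 + 7·8^2 + 7·8 + 7  →[8↦9]→  9^(9 + 1) + 7·9^7 + 7·9^6 + 7·9^5 + 7·9^4 + 7·9^3 + 7·9^2 + 7·9 + 7 = 3524450281  −1 ⇒ G_7=3524450280

15, 111, 1283, 18752, 326593, 6588344, 150994943, 3524450280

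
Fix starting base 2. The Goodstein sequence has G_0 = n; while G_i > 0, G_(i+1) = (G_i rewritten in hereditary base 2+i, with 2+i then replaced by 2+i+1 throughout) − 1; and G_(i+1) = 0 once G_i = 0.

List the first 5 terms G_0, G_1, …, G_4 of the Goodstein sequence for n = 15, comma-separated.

G_0 = 15. HB_2(15) = 2^(2 + 1) + 2^2 + 2 + 1. Bump = 112. G_1 = 111.
G_1 = 111. HB_3(111) = 3^(3 + 1) + 3^3 + 3. Bump = 1284. G_2 = 1283.
G_2 = 1283. HB_4(1283) = 4^(4 + 1) + 4^4 + 3. Bump = 18753. G_3 = 18752.
G_3 = 18752. HB_5(18752) = 5^(5 + 1) + 5^5 + 2. Bump = 326594. G_4 = 326593.

15, 111, 1283, 18752, 326593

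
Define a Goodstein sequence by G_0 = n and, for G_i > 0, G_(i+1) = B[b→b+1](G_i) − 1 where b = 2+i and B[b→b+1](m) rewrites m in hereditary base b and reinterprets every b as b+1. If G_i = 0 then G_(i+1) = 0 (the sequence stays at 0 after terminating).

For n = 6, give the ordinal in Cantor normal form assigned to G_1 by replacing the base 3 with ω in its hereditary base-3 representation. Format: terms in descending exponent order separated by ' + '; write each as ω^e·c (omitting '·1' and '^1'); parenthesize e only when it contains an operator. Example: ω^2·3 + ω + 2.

base 2: 6 = 2^2 + 2; at 3: 3^3 + 3 = 30; next = 29
base 3: 29 = 3^3 + 2; at 4: 4^4 + 2 = 258; next = 257

ω^ω + 2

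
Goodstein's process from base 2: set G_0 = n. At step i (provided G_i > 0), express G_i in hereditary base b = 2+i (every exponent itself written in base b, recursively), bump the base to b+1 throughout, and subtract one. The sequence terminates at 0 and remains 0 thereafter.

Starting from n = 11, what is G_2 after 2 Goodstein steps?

11 —HB2→ 2^(2 + 1) + 2 + 1 —bump→ 3^(3 + 1) + 3 + 1 = 85 —(−1)→ 84
84 —HB3→ 3^(3 + 1) + 3 —bump→ 4^(4 + 1) + 4 = 1028 —(−1)→ 1027

1027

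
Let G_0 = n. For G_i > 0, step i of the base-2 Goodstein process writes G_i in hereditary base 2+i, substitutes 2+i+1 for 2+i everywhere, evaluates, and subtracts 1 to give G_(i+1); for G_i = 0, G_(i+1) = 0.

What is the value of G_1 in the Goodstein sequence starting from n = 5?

27

5 —HB2→ 2^2 + 1 —bump→ 3^3 + 1 = 28 —(−1)→ 27
27 —HB3→ 3^3 —bump→ 4^4 = 256 —(−1)→ 255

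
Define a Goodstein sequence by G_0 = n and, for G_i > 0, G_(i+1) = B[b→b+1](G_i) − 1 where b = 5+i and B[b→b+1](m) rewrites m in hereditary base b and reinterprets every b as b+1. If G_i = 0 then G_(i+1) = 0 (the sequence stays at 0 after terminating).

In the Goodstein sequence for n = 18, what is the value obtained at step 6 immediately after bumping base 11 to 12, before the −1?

30

G_0 = 18. HB_5(18) = 3·5 + 3. Bump = 21. G_1 = 20.
G_1 = 20. HB_6(20) = 3·6 + 2. Bump = 23. G_2 = 22.
G_2 = 22. HB_7(22) = 3·7 + 1. Bump = 25. G_3 = 24.
G_3 = 24. HB_8(24) = 3·8. Bump = 27. G_4 = 26.
G_4 = 26. HB_9(26) = 2·9 + 8. Bump = 28. G_5 = 27.
G_5 = 27. HB_10(27) = 2·10 + 7. Bump = 29. G_6 = 28.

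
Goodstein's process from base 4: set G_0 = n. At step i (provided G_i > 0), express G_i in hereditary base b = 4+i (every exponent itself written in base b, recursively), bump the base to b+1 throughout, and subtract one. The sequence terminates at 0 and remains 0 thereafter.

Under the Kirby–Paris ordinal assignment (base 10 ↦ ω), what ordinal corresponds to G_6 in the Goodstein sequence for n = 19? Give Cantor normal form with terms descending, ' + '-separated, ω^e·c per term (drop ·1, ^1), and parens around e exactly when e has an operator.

ω·7 + 5

i=0: 19 = 4^2 + 3 (b=4); 4→5: 5^2 + 3 = 28; 28−1 = 27
i=1: 27 = 5^2 + 2 (b=5); 5→6: 6^2 + 2 = 38; 38−1 = 37
i=2: 37 = 6^2 + 1 (b=6); 6→7: 7^2 + 1 = 50; 50−1 = 49
i=3: 49 = 7^2 (b=7); 7→8: 8^2 = 64; 64−1 = 63
i=4: 63 = 7·8 + 7 (b=8); 8→9: 7·9 + 7 = 70; 70−1 = 69
i=5: 69 = 7·9 + 6 (b=9); 9→10: 7·10 + 6 = 76; 76−1 = 75
i=6: 75 = 7·10 + 5 (b=10); 10→11: 7·11 + 5 = 82; 82−1 = 81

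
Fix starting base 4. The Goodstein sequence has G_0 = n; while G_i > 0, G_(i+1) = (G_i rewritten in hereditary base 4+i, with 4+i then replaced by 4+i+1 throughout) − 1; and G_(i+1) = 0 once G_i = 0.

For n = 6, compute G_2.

(0) 6|_4 = 4 + 2 ↦ 5 + 2|_5 = 7 ⇒ 6
(1) 6|_5 = 5 + 1 ↦ 6 + 1|_6 = 7 ⇒ 6
(2) 6|_6 = 6 ↦ 7|_7 = 7 ⇒ 6

6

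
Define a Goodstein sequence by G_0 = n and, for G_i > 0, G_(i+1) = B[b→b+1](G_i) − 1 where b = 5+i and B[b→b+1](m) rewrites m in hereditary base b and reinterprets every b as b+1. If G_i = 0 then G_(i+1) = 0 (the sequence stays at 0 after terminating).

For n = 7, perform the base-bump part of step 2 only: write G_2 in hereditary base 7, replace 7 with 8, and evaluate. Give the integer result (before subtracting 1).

G_0 = 7. HB_5(7) = 5 + 2. Bump = 8. G_1 = 7.
G_1 = 7. HB_6(7) = 6 + 1. Bump = 8. G_2 = 7.
G_2 = 7. HB_7(7) = 7. Bump = 8. G_3 = 7.

8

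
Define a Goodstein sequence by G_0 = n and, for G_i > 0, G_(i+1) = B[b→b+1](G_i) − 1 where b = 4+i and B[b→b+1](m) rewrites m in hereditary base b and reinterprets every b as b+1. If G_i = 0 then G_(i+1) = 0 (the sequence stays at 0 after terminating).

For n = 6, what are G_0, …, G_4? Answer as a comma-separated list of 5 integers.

(0) 6|_4 = 4 + 2 ↦ 5 + 2|_5 = 7 ⇒ 6
(1) 6|_5 = 5 + 1 ↦ 6 + 1|_6 = 7 ⇒ 6
(2) 6|_6 = 6 ↦ 7|_7 = 7 ⇒ 6
(3) 6|_7 = 6 ↦ 6|_8 = 6 ⇒ 5

6, 6, 6, 6, 5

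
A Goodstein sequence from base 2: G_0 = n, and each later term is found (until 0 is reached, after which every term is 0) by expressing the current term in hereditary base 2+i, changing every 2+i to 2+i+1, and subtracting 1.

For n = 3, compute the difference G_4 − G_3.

i=0: 3 = 2 + 1 (b=2); 2→3: 3 + 1 = 4; 4−1 = 3
i=1: 3 = 3 (b=3); 3→4: 4 = 4; 4−1 = 3
i=2: 3 = 3 (b=4); 4→5: 3 = 3; 3−1 = 2
i=3: 2 = 2 (b=5); 5→6: 2 = 2; 2−1 = 1

-1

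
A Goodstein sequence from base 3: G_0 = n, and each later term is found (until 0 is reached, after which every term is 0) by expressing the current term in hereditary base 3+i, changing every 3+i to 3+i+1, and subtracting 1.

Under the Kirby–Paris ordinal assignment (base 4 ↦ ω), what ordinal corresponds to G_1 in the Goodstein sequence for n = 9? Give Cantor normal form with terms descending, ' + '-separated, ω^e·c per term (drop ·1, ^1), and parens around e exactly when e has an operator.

G_0 = 9. HB_3(9) = 3^2. Bump = 16. G_1 = 15.
G_1 = 15. HB_4(15) = 3·4 + 3. Bump = 18. G_2 = 17.

ω·3 + 3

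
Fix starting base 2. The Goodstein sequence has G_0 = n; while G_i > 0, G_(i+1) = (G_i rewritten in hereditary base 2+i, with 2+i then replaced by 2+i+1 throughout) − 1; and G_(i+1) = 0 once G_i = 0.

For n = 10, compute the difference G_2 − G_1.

942

G_0 = 10. HB_2(10) = 2^(2 + 1) + 2. Bump = 84. G_1 = 83.
G_1 = 83. HB_3(83) = 3^(3 + 1) + 2. Bump = 1026. G_2 = 1025.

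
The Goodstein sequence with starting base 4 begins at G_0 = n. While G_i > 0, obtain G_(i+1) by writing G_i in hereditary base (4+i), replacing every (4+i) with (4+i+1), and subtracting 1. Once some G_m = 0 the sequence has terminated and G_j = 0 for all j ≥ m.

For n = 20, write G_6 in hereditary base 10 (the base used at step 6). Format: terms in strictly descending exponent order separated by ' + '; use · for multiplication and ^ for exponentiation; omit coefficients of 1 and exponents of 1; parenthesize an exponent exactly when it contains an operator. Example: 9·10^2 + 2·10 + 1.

9·10 + 9

step 0: 20 = 4^2 + 4; sub 5 for 4: 5^2 + 5; = 30; G_1 = 30−1 = 29
step 1: 29 = 5^2 + 4; sub 6 for 5: 6^2 + 4; = 40; G_2 = 40−1 = 39
step 2: 39 = 6^2 + 3; sub 7 for 6: 7^2 + 3; = 52; G_3 = 52−1 = 51
step 3: 51 = 7^2 + 2; sub 8 for 7: 8^2 + 2; = 66; G_4 = 66−1 = 65
step 4: 65 = 8^2 + 1; sub 9 for 8: 9^2 + 1; = 82; G_5 = 82−1 = 81
step 5: 81 = 9^2; sub 10 for 9: 10^2; = 100; G_6 = 100−1 = 99
step 6: 99 = 9·10 + 9; sub 11 for 10: 9·11 + 9; = 108; G_7 = 108−1 = 107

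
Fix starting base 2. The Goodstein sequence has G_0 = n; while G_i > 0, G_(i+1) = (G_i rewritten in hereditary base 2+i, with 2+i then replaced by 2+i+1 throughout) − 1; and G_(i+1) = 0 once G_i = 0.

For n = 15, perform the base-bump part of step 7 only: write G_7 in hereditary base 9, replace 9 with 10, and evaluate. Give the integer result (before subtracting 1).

15 —HB2→ 2^(2 + 1) + 2^2 + 2 + 1 —bump→ 3^(3 + 1) + 3^3 + 3 + 1 = 112 —(−1)→ 111
111 —HB3→ 3^(3 + 1) + 3^3 + 3 —bump→ 4^(4 + 1) + 4^4 + 4 = 1284 —(−1)→ 1283
1283 —HB4→ 4^(4 + 1) + 4^4 + 3 —bump→ 5^(5 + 1) + 5^5 + 3 = 18753 —(−1)→ 18752
18752 —HB5→ 5^(5 + 1) + 5^5 + 2 —bump→ 6^(6 + 1) + 6^6 + 2 = 326594 —(−1)→ 326593
326593 —HB6→ 6^(6 + 1) + 6^6 + 1 —bump→ 7^(7 + 1) + 7^7 + 1 = 6588345 —(−1)→ 6588344
6588344 —HB7→ 7^(7 + 1) + 7^7 —bump→ 8^(8 + 1) + 8^8 = 150994944 —(−1)→ 150994943
150994943 —HB8→ 8^(8 + 1) + 7·8^7 + 7·8^6 + 7·8^5 + 7·8^4 + 7·8^3 + 7·8^2 + 7·8 + 7 —bump→ 9^(9 + 1) + 7·9^7 + 7·9^6 + 7·9^5 + 7·9^4 + 7·9^3 + 7·9^2 + 7·9 + 7 = 3524450281 —(−1)→ 3524450280
3524450280 —HB9→ 9^(9 + 1) + 7·9^7 + 7·9^6 + 7·9^5 + 7·9^4 + 7·9^3 + 7·9^2 + 7·9 + 6 —bump→ 10^(10 + 1) + 7·10^7 + 7·10^6 + 7·10^5 + 7·10^4 + 7·10^3 + 7·10^2 + 7·10 + 6 = 100077777776 —(−1)→ 100077777775

100077777776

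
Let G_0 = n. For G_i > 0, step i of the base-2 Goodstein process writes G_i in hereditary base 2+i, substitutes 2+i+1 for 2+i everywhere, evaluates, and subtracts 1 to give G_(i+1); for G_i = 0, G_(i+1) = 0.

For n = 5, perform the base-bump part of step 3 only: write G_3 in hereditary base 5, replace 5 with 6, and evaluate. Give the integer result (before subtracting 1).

G_0 = 5. HB_2(5) = 2^2 + 1. Bump = 28. G_1 = 27.
G_1 = 27. HB_3(27) = 3^3. Bump = 256. G_2 = 255.
G_2 = 255. HB_4(255) = 3·4^3 + 3·4^2 + 3·4 + 3. Bump = 468. G_3 = 467.
G_3 = 467. HB_5(467) = 3·5^3 + 3·5^2 + 3·5 + 2. Bump = 776. G_4 = 775.

776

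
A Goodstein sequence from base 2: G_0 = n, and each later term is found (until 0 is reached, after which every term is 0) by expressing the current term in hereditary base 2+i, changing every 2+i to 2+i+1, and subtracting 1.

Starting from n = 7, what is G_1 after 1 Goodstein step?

step 0: 7 = 2^2 + 2 + 1; sub 3 for 2: 3^3 + 3 + 1; = 31; G_1 = 31−1 = 30
step 1: 30 = 3^3 + 3; sub 4 for 3: 4^4 + 4; = 260; G_2 = 260−1 = 259

30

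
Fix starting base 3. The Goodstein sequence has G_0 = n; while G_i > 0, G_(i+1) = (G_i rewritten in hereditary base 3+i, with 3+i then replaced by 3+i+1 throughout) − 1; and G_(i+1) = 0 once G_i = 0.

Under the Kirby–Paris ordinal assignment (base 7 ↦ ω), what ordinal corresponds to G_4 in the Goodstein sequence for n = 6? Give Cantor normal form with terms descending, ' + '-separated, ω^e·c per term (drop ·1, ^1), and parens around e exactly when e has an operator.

base 3: 6 = 2·3; at 4: 2·4 = 8; next = 7
base 4: 7 = 4 + 3; at 5: 5 + 3 = 8; next = 7
base 5: 7 = 5 + 2; at 6: 6 + 2 = 8; next = 7
base 6: 7 = 6 + 1; at 7: 7 + 1 = 8; next = 7
base 7: 7 = 7; at 8: 8 = 8; next = 7

ω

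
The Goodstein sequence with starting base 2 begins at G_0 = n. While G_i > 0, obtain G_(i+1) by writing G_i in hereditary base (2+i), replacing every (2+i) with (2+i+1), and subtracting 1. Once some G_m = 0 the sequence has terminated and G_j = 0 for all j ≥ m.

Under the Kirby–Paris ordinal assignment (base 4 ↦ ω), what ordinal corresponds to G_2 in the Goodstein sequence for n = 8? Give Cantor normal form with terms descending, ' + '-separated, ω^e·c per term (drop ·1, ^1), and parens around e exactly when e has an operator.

ω^ω·2 + ω^2·2 + ω·2 + 1

G_0 = 8. HB_2(8) = 2^(2 + 1). Bump = 81. G_1 = 80.
G_1 = 80. HB_3(80) = 2·3^3 + 2·3^2 + 2·3 + 2. Bump = 554. G_2 = 553.
G_2 = 553. HB_4(553) = 2·4^4 + 2·4^2 + 2·4 + 1. Bump = 6311. G_3 = 6310.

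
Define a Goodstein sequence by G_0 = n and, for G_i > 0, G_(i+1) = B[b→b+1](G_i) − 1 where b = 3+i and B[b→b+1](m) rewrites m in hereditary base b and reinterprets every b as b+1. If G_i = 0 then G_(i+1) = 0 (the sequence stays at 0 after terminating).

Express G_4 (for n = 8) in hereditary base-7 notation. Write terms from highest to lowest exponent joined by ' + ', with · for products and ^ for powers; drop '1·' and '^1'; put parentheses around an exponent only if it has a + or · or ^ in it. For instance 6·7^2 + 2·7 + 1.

step 0: 8 = 2·3 + 2; sub 4 for 3: 2·4 + 2; = 10; G_1 = 10−1 = 9
step 1: 9 = 2·4 + 1; sub 5 for 4: 2·5 + 1; = 11; G_2 = 11−1 = 10
step 2: 10 = 2·5; sub 6 for 5: 2·6; = 12; G_3 = 12−1 = 11
step 3: 11 = 6 + 5; sub 7 for 6: 7 + 5; = 12; G_4 = 12−1 = 11

7 + 4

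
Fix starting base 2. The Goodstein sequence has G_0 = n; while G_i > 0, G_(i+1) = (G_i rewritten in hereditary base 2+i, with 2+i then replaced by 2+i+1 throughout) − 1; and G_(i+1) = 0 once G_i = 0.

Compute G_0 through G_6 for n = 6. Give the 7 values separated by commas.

G_0=6  [base 2] 2^2 + 2  →[2↦3]→  3^3 + 3 = 30  −1 ⇒ G_1=29
G_1=29  [base 3] 3^3 + 2  →[3↦4]→  4^4 + 2 = 258  −1 ⇒ G_2=257
G_2=257  [base 4] 4^4 + 1  →[4↦5]→  5^5 + 1 = 3126  −1 ⇒ G_3=3125
G_3=3125  [base 5] 5^5  →[5↦6]→  6^6 = 46656  −1 ⇒ G_4=46655
G_4=46655  [base 6] 5·6^5 + 5·6^4 + 5·6^3 + 5·6^2 + 5·6 + 5  →[6↦7]→  5·7^5 + 5·7^4 + 5·7^3 + 5·7^2 + 5·7 + 5 = 98040  −1 ⇒ G_5=98039
G_5=98039  [base 7] 5·7^5 + 5·7^4 + 5·7^3 + 5·7^2 + 5·7 + 4  →[7↦8]→  5·8^5 + 5·8^4 + 5·8^3 + 5·8^2 + 5·8 + 4 = 187244  −1 ⇒ G_6=187243

6, 29, 257, 3125, 46655, 98039, 187243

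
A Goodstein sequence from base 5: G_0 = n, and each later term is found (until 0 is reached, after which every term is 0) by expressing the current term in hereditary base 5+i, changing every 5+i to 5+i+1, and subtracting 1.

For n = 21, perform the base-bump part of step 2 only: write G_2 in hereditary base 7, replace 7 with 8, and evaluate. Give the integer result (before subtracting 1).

base 5: 21 = 4·5 + 1; at 6: 4·6 + 1 = 25; next = 24
base 6: 24 = 4·6; at 7: 4·7 = 28; next = 27
base 7: 27 = 3·7 + 6; at 8: 3·8 + 6 = 30; next = 29

30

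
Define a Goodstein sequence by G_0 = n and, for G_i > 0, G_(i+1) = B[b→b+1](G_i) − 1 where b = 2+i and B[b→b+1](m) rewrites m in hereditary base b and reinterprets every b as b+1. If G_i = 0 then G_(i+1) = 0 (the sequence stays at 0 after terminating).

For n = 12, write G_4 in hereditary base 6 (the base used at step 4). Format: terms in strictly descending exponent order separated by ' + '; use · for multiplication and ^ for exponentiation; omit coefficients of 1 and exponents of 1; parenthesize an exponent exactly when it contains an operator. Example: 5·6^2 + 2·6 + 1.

6^(6 + 1) + 2·6^2 + 6 + 5

G_0 = 12. HB_2(12) = 2^(2 + 1) + 2^2. Bump = 108. G_1 = 107.
G_1 = 107. HB_3(107) = 3^(3 + 1) + 2·3^2 + 2·3 + 2. Bump = 1066. G_2 = 1065.
G_2 = 1065. HB_4(1065) = 4^(4 + 1) + 2·4^2 + 2·4 + 1. Bump = 15686. G_3 = 15685.
G_3 = 15685. HB_5(15685) = 5^(5 + 1) + 2·5^2 + 2·5. Bump = 280020. G_4 = 280019.
G_4 = 280019. HB_6(280019) = 6^(6 + 1) + 2·6^2 + 6 + 5. Bump = 5764911. G_5 = 5764910.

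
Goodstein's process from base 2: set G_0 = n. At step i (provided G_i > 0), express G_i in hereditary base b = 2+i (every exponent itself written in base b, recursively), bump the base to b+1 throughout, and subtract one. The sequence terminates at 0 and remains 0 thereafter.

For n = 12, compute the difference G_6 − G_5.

128452957

i=0: 12 = 2^(2 + 1) + 2^2 (b=2); 2→3: 3^(3 + 1) + 3^3 = 108; 108−1 = 107
i=1: 107 = 3^(3 + 1) + 2·3^2 + 2·3 + 2 (b=3); 3→4: 4^(4 + 1) + 2·4^2 + 2·4 + 2 = 1066; 1066−1 = 1065
i=2: 1065 = 4^(4 + 1) + 2·4^2 + 2·4 + 1 (b=4); 4→5: 5^(5 + 1) + 2·5^2 + 2·5 + 1 = 15686; 15686−1 = 15685
i=3: 15685 = 5^(5 + 1) + 2·5^2 + 2·5 (b=5); 5→6: 6^(6 + 1) + 2·6^2 + 2·6 = 280020; 280020−1 = 280019
i=4: 280019 = 6^(6 + 1) + 2·6^2 + 6 + 5 (b=6); 6→7: 7^(7 + 1) + 2·7^2 + 7 + 5 = 5764911; 5764911−1 = 5764910
i=5: 5764910 = 7^(7 + 1) + 2·7^2 + 7 + 4 (b=7); 7→8: 8^(8 + 1) + 2·8^2 + 8 + 4 = 134217868; 134217868−1 = 134217867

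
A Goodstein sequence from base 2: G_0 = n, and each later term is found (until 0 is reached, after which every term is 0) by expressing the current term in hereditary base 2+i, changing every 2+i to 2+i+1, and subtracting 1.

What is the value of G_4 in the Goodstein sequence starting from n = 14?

(0) 14|_2 = 2^(2 + 1) + 2^2 + 2 ↦ 3^(3 + 1) + 3^3 + 3|_3 = 111 ⇒ 110
(1) 110|_3 = 3^(3 + 1) + 3^3 + 2 ↦ 4^(4 + 1) + 4^4 + 2|_4 = 1282 ⇒ 1281
(2) 1281|_4 = 4^(4 + 1) + 4^4 + 1 ↦ 5^(5 + 1) + 5^5 + 1|_5 = 18751 ⇒ 18750
(3) 18750|_5 = 5^(5 + 1) + 5^5 ↦ 6^(6 + 1) + 6^6|_6 = 326592 ⇒ 326591
(4) 326591|_6 = 6^(6 + 1) + 5·6^5 + 5·6^4 + 5·6^3 + 5·6^2 + 5·6 + 5 ↦ 7^(7 + 1) + 5·7^5 + 5·7^4 + 5·7^3 + 5·7^2 + 5·7 + 5|_7 = 5862841 ⇒ 5862840

326591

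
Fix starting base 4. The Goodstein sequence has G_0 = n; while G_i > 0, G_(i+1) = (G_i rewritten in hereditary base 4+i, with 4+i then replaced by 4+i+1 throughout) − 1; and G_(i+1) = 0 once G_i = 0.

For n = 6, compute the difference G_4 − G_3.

6 —HB4→ 4 + 2 —bump→ 5 + 2 = 7 —(−1)→ 6
6 —HB5→ 5 + 1 —bump→ 6 + 1 = 7 —(−1)→ 6
6 —HB6→ 6 —bump→ 7 = 7 —(−1)→ 6
6 —HB7→ 6 —bump→ 6 = 6 —(−1)→ 5

-1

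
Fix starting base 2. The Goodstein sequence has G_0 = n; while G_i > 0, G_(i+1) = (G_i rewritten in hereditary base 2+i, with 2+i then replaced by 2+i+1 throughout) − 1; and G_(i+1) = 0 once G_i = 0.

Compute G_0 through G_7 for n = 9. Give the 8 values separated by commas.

step 0: 9 = 2^(2 + 1) + 1; sub 3 for 2: 3^(3 + 1) + 1; = 82; G_1 = 82−1 = 81
step 1: 81 = 3^(3 + 1); sub 4 for 3: 4^(4 + 1); = 1024; G_2 = 1024−1 = 1023
step 2: 1023 = 3·4^4 + 3·4^3 + 3·4^2 + 3·4 + 3; sub 5 for 4: 3·5^5 + 3·5^3 + 3·5^2 + 3·5 + 3; = 9843; G_3 = 9843−1 = 9842
step 3: 9842 = 3·5^5 + 3·5^3 + 3·5^2 + 3·5 + 2; sub 6 for 5: 3·6^6 + 3·6^3 + 3·6^2 + 3·6 + 2; = 140744; G_4 = 140744−1 = 140743
step 4: 140743 = 3·6^6 + 3·6^3 + 3·6^2 + 3·6 + 1; sub 7 for 6: 3·7^7 + 3·7^3 + 3·7^2 + 3·7 + 1; = 2471827; G_5 = 2471827−1 = 2471826
step 5: 2471826 = 3·7^7 + 3·7^3 + 3·7^2 + 3·7; sub 8 for 7: 3·8^8 + 3·8^3 + 3·8^2 + 3·8; = 50333400; G_6 = 50333400−1 = 50333399
step 6: 50333399 = 3·8^8 + 3·8^3 + 3·8^2 + 2·8 + 7; sub 9 for 8: 3·9^9 + 3·9^3 + 3·9^2 + 2·9 + 7; = 1162263922; G_7 = 1162263922−1 = 1162263921

9, 81, 1023, 9842, 140743, 2471826, 50333399, 1162263921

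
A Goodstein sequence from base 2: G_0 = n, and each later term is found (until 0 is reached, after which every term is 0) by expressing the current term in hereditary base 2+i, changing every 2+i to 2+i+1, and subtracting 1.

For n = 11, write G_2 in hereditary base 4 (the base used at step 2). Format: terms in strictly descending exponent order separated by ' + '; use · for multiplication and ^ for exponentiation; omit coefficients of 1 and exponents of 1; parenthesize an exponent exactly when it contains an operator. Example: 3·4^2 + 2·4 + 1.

[0] 11 ≡ 2^(2 + 1) + 2 + 1 (base 2). Lift 3: 85. −1: 84.
[1] 84 ≡ 3^(3 + 1) + 3 (base 3). Lift 4: 1028. −1: 1027.
[2] 1027 ≡ 4^(4 + 1) + 3 (base 4). Lift 5: 15628. −1: 15627.

4^(4 + 1) + 3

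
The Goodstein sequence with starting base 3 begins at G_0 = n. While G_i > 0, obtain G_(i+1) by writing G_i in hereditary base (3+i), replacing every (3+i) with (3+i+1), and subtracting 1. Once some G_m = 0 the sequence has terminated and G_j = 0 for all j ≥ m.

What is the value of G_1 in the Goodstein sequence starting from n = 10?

16

i=0: 10 = 3^2 + 1 (b=3); 3→4: 4^2 + 1 = 17; 17−1 = 16
i=1: 16 = 4^2 (b=4); 4→5: 5^2 = 25; 25−1 = 24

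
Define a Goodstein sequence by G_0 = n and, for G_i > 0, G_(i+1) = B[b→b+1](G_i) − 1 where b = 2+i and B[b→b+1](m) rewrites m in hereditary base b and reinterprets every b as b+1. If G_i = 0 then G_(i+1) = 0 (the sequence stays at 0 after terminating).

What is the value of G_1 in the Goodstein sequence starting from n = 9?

81

[0] 9 ≡ 2^(2 + 1) + 1 (base 2). Lift 3: 82. −1: 81.
[1] 81 ≡ 3^(3 + 1) (base 3). Lift 4: 1024. −1: 1023.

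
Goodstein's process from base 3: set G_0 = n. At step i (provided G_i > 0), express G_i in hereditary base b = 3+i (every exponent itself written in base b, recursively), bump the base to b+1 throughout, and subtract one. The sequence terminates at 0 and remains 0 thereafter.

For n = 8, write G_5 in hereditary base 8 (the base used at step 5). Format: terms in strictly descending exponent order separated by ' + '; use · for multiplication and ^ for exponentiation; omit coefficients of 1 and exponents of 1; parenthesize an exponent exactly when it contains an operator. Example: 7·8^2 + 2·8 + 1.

8 + 3

(0) 8|_3 = 2·3 + 2 ↦ 2·4 + 2|_4 = 10 ⇒ 9
(1) 9|_4 = 2·4 + 1 ↦ 2·5 + 1|_5 = 11 ⇒ 10
(2) 10|_5 = 2·5 ↦ 2·6|_6 = 12 ⇒ 11
(3) 11|_6 = 6 + 5 ↦ 7 + 5|_7 = 12 ⇒ 11
(4) 11|_7 = 7 + 4 ↦ 8 + 4|_8 = 12 ⇒ 11
(5) 11|_8 = 8 + 3 ↦ 9 + 3|_9 = 12 ⇒ 11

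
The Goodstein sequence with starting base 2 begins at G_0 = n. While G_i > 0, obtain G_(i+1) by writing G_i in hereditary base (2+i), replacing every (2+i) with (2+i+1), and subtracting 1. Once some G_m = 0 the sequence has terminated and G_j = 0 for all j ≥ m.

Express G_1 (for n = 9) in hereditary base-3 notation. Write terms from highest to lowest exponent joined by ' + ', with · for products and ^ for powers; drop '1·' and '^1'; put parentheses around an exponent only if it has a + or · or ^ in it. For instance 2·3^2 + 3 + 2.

i=0: 9 = 2^(2 + 1) + 1 (b=2); 2→3: 3^(3 + 1) + 1 = 82; 82−1 = 81
i=1: 81 = 3^(3 + 1) (b=3); 3→4: 4^(4 + 1) = 1024; 1024−1 = 1023

3^(3 + 1)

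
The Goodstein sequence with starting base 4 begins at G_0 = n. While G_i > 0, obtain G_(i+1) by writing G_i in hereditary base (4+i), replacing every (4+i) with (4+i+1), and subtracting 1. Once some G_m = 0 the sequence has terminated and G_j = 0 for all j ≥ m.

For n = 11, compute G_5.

15

i=0: 11 = 2·4 + 3 (b=4); 4→5: 2·5 + 3 = 13; 13−1 = 12
i=1: 12 = 2·5 + 2 (b=5); 5→6: 2·6 + 2 = 14; 14−1 = 13
i=2: 13 = 2·6 + 1 (b=6); 6→7: 2·7 + 1 = 15; 15−1 = 14
i=3: 14 = 2·7 (b=7); 7→8: 2·8 = 16; 16−1 = 15
i=4: 15 = 8 + 7 (b=8); 8→9: 9 + 7 = 16; 16−1 = 15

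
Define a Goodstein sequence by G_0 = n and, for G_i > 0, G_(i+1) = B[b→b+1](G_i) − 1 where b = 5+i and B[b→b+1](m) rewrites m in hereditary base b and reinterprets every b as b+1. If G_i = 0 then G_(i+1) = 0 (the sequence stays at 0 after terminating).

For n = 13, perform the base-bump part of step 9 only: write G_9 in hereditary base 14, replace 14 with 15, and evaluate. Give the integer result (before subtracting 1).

[0] 13 ≡ 2·5 + 3 (base 5). Lift 6: 15. −1: 14.
[1] 14 ≡ 2·6 + 2 (base 6). Lift 7: 16. −1: 15.
[2] 15 ≡ 2·7 + 1 (base 7). Lift 8: 17. −1: 16.
[3] 16 ≡ 2·8 (base 8). Lift 9: 18. −1: 17.
[4] 17 ≡ 9 + 8 (base 9). Lift 10: 18. −1: 17.
[5] 17 ≡ 10 + 7 (base 10). Lift 11: 18. −1: 17.
[6] 17 ≡ 11 + 6 (base 11). Lift 12: 18. −1: 17.
[7] 17 ≡ 12 + 5 (base 12). Lift 13: 18. −1: 17.
[8] 17 ≡ 13 + 4 (base 13). Lift 14: 18. −1: 17.

18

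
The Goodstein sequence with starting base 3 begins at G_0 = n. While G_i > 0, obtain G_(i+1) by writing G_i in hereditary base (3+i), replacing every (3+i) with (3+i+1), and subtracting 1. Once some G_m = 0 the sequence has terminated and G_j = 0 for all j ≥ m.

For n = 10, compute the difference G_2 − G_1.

8

base 3: 10 = 3^2 + 1; at 4: 4^2 + 1 = 17; next = 16
base 4: 16 = 4^2; at 5: 5^2 = 25; next = 24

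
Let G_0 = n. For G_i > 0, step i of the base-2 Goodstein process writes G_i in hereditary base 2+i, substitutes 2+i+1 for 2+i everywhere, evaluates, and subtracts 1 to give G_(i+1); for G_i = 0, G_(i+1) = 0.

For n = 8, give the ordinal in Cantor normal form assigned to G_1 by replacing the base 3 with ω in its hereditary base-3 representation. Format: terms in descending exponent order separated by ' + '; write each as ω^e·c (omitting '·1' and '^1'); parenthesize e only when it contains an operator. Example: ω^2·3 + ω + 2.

i=0: 8 = 2^(2 + 1) (b=2); 2→3: 3^(3 + 1) = 81; 81−1 = 80
i=1: 80 = 2·3^3 + 2·3^2 + 2·3 + 2 (b=3); 3→4: 2·4^4 + 2·4^2 + 2·4 + 2 = 554; 554−1 = 553

ω^ω·2 + ω^2·2 + ω·2 + 2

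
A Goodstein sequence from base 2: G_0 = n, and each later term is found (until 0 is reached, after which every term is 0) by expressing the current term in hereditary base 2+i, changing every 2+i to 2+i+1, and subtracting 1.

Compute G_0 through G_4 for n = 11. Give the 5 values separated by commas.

11, 84, 1027, 15627, 279937

(0) 11|_2 = 2^(2 + 1) + 2 + 1 ↦ 3^(3 + 1) + 3 + 1|_3 = 85 ⇒ 84
(1) 84|_3 = 3^(3 + 1) + 3 ↦ 4^(4 + 1) + 4|_4 = 1028 ⇒ 1027
(2) 1027|_4 = 4^(4 + 1) + 3 ↦ 5^(5 + 1) + 3|_5 = 15628 ⇒ 15627
(3) 15627|_5 = 5^(5 + 1) + 2 ↦ 6^(6 + 1) + 2|_6 = 279938 ⇒ 279937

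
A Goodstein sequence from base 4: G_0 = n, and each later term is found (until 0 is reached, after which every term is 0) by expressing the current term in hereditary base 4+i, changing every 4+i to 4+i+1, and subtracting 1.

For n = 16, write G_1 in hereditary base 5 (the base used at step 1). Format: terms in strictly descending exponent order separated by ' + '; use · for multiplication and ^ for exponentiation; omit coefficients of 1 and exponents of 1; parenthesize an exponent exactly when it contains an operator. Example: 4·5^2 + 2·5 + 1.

4·5 + 4

[0] 16 ≡ 4^2 (base 4). Lift 5: 25. −1: 24.
[1] 24 ≡ 4·5 + 4 (base 5). Lift 6: 28. −1: 27.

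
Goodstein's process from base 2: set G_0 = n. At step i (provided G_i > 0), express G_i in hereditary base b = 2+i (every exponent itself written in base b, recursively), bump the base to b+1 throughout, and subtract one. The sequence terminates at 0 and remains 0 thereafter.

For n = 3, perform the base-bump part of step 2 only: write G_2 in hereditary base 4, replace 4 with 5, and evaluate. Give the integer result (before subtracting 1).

step 0: 3 = 2 + 1; sub 3 for 2: 3 + 1; = 4; G_1 = 4−1 = 3
step 1: 3 = 3; sub 4 for 3: 4; = 4; G_2 = 4−1 = 3
step 2: 3 = 3; sub 5 for 4: 3; = 3; G_3 = 3−1 = 2

3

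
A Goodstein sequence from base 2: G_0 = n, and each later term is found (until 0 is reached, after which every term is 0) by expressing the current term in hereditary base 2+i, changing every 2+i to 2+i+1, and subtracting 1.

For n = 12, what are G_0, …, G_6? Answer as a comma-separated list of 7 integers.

[0] 12 ≡ 2^(2 + 1) + 2^2 (base 2). Lift 3: 108. −1: 107.
[1] 107 ≡ 3^(3 + 1) + 2·3^2 + 2·3 + 2 (base 3). Lift 4: 1066. −1: 1065.
[2] 1065 ≡ 4^(4 + 1) + 2·4^2 + 2·4 + 1 (base 4). Lift 5: 15686. −1: 15685.
[3] 15685 ≡ 5^(5 + 1) + 2·5^2 + 2·5 (base 5). Lift 6: 280020. −1: 280019.
[4] 280019 ≡ 6^(6 + 1) + 2·6^2 + 6 + 5 (base 6). Lift 7: 5764911. −1: 5764910.
[5] 5764910 ≡ 7^(7 + 1) + 2·7^2 + 7 + 4 (base 7). Lift 8: 134217868. −1: 134217867.

12, 107, 1065, 15685, 280019, 5764910, 134217867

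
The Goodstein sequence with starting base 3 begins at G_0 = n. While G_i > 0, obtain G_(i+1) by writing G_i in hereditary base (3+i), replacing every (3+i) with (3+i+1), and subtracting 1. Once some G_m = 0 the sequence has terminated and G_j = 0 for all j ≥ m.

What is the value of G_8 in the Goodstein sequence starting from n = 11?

G_0 = 11. HB_3(11) = 3^2 + 2. Bump = 18. G_1 = 17.
G_1 = 17. HB_4(17) = 4^2 + 1. Bump = 26. G_2 = 25.
G_2 = 25. HB_5(25) = 5^2. Bump = 36. G_3 = 35.
G_3 = 35. HB_6(35) = 5·6 + 5. Bump = 40. G_4 = 39.
G_4 = 39. HB_7(39) = 5·7 + 4. Bump = 44. G_5 = 43.
G_5 = 43. HB_8(43) = 5·8 + 3. Bump = 48. G_6 = 47.
G_6 = 47. HB_9(47) = 5·9 + 2. Bump = 52. G_7 = 51.
G_7 = 51. HB_10(51) = 5·10 + 1. Bump = 56. G_8 = 55.
G_8 = 55. HB_11(55) = 5·11. Bump = 60. G_9 = 59.

55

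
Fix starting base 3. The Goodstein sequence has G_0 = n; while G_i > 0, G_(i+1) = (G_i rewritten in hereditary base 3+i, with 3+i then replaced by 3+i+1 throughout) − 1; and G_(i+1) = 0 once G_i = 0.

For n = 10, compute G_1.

[0] 10 ≡ 3^2 + 1 (base 3). Lift 4: 17. −1: 16.
[1] 16 ≡ 4^2 (base 4). Lift 5: 25. −1: 24.

16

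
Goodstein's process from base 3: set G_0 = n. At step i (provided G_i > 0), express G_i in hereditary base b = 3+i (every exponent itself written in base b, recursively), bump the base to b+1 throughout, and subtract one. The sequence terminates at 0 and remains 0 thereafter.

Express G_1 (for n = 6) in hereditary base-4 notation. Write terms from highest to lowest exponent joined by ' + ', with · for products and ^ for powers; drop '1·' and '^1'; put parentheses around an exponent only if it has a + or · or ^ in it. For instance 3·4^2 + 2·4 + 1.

4 + 3

[0] 6 ≡ 2·3 (base 3). Lift 4: 8. −1: 7.
[1] 7 ≡ 4 + 3 (base 4). Lift 5: 8. −1: 7.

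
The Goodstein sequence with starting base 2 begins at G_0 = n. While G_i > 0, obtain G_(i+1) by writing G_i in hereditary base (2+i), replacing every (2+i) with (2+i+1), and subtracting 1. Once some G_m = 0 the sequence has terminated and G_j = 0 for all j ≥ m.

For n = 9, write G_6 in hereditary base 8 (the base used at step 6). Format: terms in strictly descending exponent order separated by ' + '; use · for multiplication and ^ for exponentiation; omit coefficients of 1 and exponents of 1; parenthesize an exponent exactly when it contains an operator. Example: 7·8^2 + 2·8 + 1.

G_0 = 9. HB_2(9) = 2^(2 + 1) + 1. Bump = 82. G_1 = 81.
G_1 = 81. HB_3(81) = 3^(3 + 1). Bump = 1024. G_2 = 1023.
G_2 = 1023. HB_4(1023) = 3·4^4 + 3·4^3 + 3·4^2 + 3·4 + 3. Bump = 9843. G_3 = 9842.
G_3 = 9842. HB_5(9842) = 3·5^5 + 3·5^3 + 3·5^2 + 3·5 + 2. Bump = 140744. G_4 = 140743.
G_4 = 140743. HB_6(140743) = 3·6^6 + 3·6^3 + 3·6^2 + 3·6 + 1. Bump = 2471827. G_5 = 2471826.
G_5 = 2471826. HB_7(2471826) = 3·7^7 + 3·7^3 + 3·7^2 + 3·7. Bump = 50333400. G_6 = 50333399.
G_6 = 50333399. HB_8(50333399) = 3·8^8 + 3·8^3 + 3·8^2 + 2·8 + 7. Bump = 1162263922. G_7 = 1162263921.

3·8^8 + 3·8^3 + 3·8^2 + 2·8 + 7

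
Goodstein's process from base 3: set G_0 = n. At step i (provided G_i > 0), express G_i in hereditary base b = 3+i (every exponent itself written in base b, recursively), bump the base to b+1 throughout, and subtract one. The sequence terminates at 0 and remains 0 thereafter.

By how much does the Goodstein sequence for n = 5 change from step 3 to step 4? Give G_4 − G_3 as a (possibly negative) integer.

5 —HB3→ 3 + 2 —bump→ 4 + 2 = 6 —(−1)→ 5
5 —HB4→ 4 + 1 —bump→ 5 + 1 = 6 —(−1)→ 5
5 —HB5→ 5 —bump→ 6 = 6 —(−1)→ 5
5 —HB6→ 5 —bump→ 5 = 5 —(−1)→ 4

-1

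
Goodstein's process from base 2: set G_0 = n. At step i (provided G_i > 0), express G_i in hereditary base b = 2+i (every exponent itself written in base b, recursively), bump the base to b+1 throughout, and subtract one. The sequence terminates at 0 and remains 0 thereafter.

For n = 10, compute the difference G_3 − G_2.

14600

(0) 10|_2 = 2^(2 + 1) + 2 ↦ 3^(3 + 1) + 3|_3 = 84 ⇒ 83
(1) 83|_3 = 3^(3 + 1) + 2 ↦ 4^(4 + 1) + 2|_4 = 1026 ⇒ 1025
(2) 1025|_4 = 4^(4 + 1) + 1 ↦ 5^(5 + 1) + 1|_5 = 15626 ⇒ 15625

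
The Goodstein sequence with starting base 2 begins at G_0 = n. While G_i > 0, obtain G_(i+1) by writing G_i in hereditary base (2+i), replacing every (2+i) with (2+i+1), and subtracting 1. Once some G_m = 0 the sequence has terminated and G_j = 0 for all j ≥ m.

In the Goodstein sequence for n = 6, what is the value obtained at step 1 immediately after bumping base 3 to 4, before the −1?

step 0: 6 = 2^2 + 2; sub 3 for 2: 3^3 + 3; = 30; G_1 = 30−1 = 29
step 1: 29 = 3^3 + 2; sub 4 for 3: 4^4 + 2; = 258; G_2 = 258−1 = 257

258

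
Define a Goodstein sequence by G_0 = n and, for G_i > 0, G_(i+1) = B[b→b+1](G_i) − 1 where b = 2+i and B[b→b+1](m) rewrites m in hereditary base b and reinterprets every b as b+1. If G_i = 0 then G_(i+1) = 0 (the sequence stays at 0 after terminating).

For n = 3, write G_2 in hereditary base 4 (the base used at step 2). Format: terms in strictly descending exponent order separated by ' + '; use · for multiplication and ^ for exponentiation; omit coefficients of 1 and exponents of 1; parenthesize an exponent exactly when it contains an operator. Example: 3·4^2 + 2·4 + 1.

3

3 —HB2→ 2 + 1 —bump→ 3 + 1 = 4 —(−1)→ 3
3 —HB3→ 3 —bump→ 4 = 4 —(−1)→ 3
3 —HB4→ 3 —bump→ 3 = 3 —(−1)→ 2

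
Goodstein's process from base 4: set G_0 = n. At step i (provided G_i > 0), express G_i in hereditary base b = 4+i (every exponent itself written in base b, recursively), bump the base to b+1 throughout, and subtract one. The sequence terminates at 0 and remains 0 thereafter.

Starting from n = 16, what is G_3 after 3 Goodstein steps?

i=0: 16 = 4^2 (b=4); 4→5: 5^2 = 25; 25−1 = 24
i=1: 24 = 4·5 + 4 (b=5); 5→6: 4·6 + 4 = 28; 28−1 = 27
i=2: 27 = 4·6 + 3 (b=6); 6→7: 4·7 + 3 = 31; 31−1 = 30

30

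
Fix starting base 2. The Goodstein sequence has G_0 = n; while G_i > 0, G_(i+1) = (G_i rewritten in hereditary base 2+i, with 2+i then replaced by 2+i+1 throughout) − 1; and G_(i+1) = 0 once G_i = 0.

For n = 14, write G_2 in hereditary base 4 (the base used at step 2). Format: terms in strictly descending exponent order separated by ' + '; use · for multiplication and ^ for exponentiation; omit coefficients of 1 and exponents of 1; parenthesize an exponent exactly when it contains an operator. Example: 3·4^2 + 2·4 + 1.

[0] 14 ≡ 2^(2 + 1) + 2^2 + 2 (base 2). Lift 3: 111. −1: 110.
[1] 110 ≡ 3^(3 + 1) + 3^3 + 2 (base 3). Lift 4: 1282. −1: 1281.
[2] 1281 ≡ 4^(4 + 1) + 4^4 + 1 (base 4). Lift 5: 18751. −1: 18750.

4^(4 + 1) + 4^4 + 1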